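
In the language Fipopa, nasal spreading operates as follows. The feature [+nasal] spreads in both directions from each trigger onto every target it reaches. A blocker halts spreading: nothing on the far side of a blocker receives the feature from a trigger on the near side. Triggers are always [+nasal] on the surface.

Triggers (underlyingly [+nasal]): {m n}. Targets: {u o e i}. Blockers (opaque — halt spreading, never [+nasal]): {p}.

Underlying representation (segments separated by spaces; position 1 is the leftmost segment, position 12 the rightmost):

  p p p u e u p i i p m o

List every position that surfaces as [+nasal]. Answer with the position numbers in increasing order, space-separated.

11 12

From /m/ at 11 rightward: 12 /o/ → [+nasal]; word edge.
From /m/ at 11 leftward: 10 /p/ blocks.
Targets with no active source: positions 4 5 6 8 9 stay [-nasal].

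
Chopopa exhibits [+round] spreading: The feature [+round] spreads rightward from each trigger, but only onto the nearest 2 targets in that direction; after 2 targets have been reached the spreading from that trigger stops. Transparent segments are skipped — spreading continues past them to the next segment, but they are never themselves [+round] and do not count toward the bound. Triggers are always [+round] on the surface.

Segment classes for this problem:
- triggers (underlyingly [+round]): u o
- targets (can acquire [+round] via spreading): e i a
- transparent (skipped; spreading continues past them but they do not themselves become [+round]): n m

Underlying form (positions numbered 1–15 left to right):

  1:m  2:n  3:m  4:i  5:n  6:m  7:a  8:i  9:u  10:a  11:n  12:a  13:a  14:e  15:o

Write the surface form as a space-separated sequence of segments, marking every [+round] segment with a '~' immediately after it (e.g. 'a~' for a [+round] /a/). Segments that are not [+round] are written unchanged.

m n m i n m a i u~ a~ n a~ a e o~

From /u/ at 9 rightward: 10 /a/ → [+round]; 11 /n/ transparent; 12 /a/ → [+round]; bound reached.
From /o/ at 15 rightward: word edge.
Targets with no active source: positions 4 7 8 13 14 stay [-round].
[+round] positions on the surface: 9 10 12 15.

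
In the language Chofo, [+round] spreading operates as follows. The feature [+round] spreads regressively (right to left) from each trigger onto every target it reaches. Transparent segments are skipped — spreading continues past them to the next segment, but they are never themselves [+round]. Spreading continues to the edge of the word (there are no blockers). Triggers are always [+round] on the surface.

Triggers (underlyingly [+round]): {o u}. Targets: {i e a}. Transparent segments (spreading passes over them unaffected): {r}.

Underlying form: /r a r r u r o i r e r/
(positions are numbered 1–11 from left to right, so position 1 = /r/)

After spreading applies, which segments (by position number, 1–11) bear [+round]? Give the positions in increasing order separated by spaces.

2 5 7

From /u/ at 5 leftward: 4 /r/ transparent; 3 /r/ transparent; 2 /a/ → [+round]; 1 /r/ transparent; word edge.
From /o/ at 7 leftward: 6 /r/ transparent; 5 /u/ is itself a trigger — this domain ends here.
Targets with no active source: positions 8 10 stay [-round].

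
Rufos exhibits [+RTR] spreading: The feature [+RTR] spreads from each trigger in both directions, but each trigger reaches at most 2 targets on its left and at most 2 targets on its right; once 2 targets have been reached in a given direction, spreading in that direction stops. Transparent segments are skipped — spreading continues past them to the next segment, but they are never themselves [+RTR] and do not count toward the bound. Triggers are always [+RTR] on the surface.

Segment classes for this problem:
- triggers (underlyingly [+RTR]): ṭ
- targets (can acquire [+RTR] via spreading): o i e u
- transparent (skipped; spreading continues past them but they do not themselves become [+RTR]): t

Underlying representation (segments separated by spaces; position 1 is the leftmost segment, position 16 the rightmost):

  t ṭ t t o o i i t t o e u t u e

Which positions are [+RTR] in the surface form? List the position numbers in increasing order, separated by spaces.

2 5 6

From /ṭ/ at 2 rightward: 3 /t/ transparent; 4 /t/ transparent; 5 /o/ → [+RTR]; 6 /o/ → [+RTR]; bound reached.
From /ṭ/ at 2 leftward: 1 /t/ transparent; word edge.
Targets with no active source: positions 7 8 11 12 13 15 16 stay [-emphatic].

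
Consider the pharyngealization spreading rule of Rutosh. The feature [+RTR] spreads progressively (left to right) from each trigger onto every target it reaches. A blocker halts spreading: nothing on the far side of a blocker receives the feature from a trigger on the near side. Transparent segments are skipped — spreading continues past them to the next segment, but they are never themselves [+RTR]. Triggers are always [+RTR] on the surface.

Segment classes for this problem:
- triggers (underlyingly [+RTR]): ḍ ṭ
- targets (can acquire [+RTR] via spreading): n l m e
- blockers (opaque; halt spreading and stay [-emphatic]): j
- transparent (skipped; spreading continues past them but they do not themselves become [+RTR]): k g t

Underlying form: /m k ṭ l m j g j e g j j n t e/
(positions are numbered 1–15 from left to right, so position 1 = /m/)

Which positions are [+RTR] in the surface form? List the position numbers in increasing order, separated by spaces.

3 4 5

From /ṭ/ at 3 rightward: 4 /l/ → [+RTR]; 5 /m/ → [+RTR]; 6 /j/ blocks.
Targets with no active source: positions 1 9 13 15 stay [-emphatic].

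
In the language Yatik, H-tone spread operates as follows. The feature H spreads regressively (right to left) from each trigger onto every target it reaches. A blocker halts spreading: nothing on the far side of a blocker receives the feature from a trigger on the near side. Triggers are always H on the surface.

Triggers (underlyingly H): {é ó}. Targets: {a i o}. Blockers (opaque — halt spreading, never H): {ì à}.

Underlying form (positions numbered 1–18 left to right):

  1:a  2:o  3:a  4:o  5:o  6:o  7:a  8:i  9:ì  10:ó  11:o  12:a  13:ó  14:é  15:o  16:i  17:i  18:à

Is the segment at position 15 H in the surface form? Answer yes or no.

From /ó/ at 10 leftward: 9 /ì/ blocks.
From /ó/ at 13 leftward: 12 /a/ → H; 11 /o/ → H; 10 /ó/ is itself a trigger — this domain ends here.
From /é/ at 14 leftward: 13 /ó/ is itself a trigger — this domain ends here.
Targets with no active source: positions 1 2 3 4 5 6 7 8 15 16 17 stay [-high tone].
H positions on the surface: 10 11 12 13 14.

no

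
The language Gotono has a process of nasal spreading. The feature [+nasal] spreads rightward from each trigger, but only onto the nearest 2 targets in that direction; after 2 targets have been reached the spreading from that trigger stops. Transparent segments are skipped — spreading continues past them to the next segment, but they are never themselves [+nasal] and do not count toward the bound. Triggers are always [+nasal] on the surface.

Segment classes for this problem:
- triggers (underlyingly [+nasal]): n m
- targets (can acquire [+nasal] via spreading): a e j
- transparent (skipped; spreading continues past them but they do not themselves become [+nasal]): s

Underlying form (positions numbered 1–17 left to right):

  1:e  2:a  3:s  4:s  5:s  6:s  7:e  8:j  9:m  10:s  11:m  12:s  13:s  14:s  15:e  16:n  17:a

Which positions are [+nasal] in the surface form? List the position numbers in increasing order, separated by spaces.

9 11 15 16 17

From /m/ at 9 rightward: 10 /s/ transparent; 11 /m/ is itself a trigger — this domain ends here.
From /m/ at 11 rightward: 12 /s/ transparent; 13 /s/ transparent; 14 /s/ transparent; 15 /e/ → [+nasal]; 16 /n/ is itself a trigger — this domain ends here.
From /n/ at 16 rightward: 17 /a/ → [+nasal]; word edge.
Targets with no active source: positions 1 2 7 8 stay [-nasal].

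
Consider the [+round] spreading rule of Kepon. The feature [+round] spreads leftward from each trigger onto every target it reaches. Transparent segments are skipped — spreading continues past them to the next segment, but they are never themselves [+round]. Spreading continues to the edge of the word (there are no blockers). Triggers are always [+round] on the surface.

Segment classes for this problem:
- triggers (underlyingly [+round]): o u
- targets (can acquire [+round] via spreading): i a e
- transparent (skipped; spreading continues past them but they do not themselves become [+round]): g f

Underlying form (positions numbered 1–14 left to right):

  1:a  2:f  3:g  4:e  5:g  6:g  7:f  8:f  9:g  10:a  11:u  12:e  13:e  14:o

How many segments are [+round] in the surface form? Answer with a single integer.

From /u/ at 11 leftward: 10 /a/ → [+round]; 9 /g/ transparent; 8 /f/ transparent; 7 /f/ transparent; 6 /g/ transparent; 5 /g/ transparent; 4 /e/ → [+round]; 3 /g/ transparent; 2 /f/ transparent; 1 /a/ → [+round]; word edge.
From /o/ at 14 leftward: 13 /e/ → [+round]; 12 /e/ → [+round]; 11 /u/ is itself a trigger — this domain ends here.
[+round] positions on the surface: 1 4 10 11 12 13 14.

7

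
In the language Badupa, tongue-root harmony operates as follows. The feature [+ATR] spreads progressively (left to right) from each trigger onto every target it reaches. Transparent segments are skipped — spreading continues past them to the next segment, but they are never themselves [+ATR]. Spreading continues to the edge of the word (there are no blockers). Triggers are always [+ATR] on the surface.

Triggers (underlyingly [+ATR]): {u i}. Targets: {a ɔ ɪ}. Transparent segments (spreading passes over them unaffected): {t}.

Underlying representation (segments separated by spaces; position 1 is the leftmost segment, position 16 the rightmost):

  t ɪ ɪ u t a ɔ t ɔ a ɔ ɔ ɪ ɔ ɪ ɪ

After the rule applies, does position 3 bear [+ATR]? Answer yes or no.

no

From /u/ at 4 rightward: 5 /t/ transparent; 6 /a/ → [+ATR]; 7 /ɔ/ → [+ATR]; 8 /t/ transparent; 9 /ɔ/ → [+ATR]; 10 /a/ → [+ATR]; 11 /ɔ/ → [+ATR]; 12 /ɔ/ → [+ATR]; 13 /ɪ/ → [+ATR]; 14 /ɔ/ → [+ATR]; 15 /ɪ/ → [+ATR]; 16 /ɪ/ → [+ATR]; word edge.
Targets with no active source: positions 2 3 stay [-ATR].
[+ATR] positions on the surface: 4 6 7 9 10 11 12 13 14 15 16.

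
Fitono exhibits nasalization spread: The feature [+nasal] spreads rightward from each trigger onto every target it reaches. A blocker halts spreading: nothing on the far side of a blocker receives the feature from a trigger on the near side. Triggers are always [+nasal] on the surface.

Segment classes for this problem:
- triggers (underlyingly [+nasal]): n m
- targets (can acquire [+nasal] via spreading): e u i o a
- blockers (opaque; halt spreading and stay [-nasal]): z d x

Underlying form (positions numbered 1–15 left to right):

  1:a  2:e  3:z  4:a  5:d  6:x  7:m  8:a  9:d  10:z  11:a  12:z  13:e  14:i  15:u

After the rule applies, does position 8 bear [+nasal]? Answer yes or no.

yes

From /m/ at 7 rightward: 8 /a/ → [+nasal]; 9 /d/ blocks.
Targets with no active source: positions 1 2 4 11 13 14 15 stay [-nasal].
[+nasal] positions on the surface: 7 8.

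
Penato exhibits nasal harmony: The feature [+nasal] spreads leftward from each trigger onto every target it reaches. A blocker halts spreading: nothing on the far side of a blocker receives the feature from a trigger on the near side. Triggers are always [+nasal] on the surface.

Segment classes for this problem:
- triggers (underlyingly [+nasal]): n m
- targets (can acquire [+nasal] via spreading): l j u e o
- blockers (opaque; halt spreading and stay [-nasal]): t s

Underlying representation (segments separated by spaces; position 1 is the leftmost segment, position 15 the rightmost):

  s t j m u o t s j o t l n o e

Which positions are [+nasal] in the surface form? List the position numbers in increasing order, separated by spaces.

From /m/ at 4 leftward: 3 /j/ → [+nasal]; 2 /t/ blocks.
From /n/ at 13 leftward: 12 /l/ → [+nasal]; 11 /t/ blocks.
Targets with no active source: positions 5 6 9 10 14 15 stay [-nasal].

3 4 12 13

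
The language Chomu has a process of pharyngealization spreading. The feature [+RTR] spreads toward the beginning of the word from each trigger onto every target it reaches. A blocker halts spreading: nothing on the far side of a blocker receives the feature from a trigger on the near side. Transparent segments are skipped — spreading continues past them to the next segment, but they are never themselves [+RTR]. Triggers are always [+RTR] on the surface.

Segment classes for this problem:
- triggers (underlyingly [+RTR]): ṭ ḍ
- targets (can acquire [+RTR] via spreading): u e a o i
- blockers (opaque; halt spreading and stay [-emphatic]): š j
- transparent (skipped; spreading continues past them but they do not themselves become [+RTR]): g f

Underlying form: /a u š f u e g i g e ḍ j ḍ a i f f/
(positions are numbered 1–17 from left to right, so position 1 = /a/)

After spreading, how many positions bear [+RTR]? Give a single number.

6

From /ḍ/ at 11 leftward: 10 /e/ → [+RTR]; 9 /g/ transparent; 8 /i/ → [+RTR]; 7 /g/ transparent; 6 /e/ → [+RTR]; 5 /u/ → [+RTR]; 4 /f/ transparent; 3 /š/ blocks.
From /ḍ/ at 13 leftward: 12 /j/ blocks.
Targets with no active source: positions 1 2 14 15 stay [-emphatic].
[+RTR] positions on the surface: 5 6 8 10 11 13.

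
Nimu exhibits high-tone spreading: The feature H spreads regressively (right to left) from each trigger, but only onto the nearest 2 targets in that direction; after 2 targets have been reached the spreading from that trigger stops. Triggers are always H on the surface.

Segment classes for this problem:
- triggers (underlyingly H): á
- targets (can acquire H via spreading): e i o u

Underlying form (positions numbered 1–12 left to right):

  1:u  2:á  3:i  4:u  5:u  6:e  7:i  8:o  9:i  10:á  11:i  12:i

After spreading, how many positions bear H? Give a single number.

From /á/ at 2 leftward: 1 /u/ → H; word edge.
From /á/ at 10 leftward: 9 /i/ → H; 8 /o/ → H; bound reached.
Targets with no active source: positions 3 4 5 6 7 11 12 stay [-high tone].
H positions on the surface: 1 2 8 9 10.

5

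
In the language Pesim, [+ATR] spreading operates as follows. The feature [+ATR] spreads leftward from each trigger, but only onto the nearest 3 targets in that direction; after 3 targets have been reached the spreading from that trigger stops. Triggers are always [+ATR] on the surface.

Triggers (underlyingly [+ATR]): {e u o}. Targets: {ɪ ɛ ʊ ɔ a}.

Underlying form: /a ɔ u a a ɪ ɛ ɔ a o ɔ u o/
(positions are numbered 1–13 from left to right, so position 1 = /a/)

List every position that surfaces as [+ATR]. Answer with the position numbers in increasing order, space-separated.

1 2 3 7 8 9 10 11 12 13

From /u/ at 3 leftward: 2 /ɔ/ → [+ATR]; 1 /a/ → [+ATR]; word edge.
From /o/ at 10 leftward: 9 /a/ → [+ATR]; 8 /ɔ/ → [+ATR]; 7 /ɛ/ → [+ATR]; bound reached.
From /u/ at 12 leftward: 11 /ɔ/ → [+ATR]; 10 /o/ is itself a trigger — this domain ends here.
From /o/ at 13 leftward: 12 /u/ is itself a trigger — this domain ends here.
Targets with no active source: positions 4 5 6 stay [-ATR].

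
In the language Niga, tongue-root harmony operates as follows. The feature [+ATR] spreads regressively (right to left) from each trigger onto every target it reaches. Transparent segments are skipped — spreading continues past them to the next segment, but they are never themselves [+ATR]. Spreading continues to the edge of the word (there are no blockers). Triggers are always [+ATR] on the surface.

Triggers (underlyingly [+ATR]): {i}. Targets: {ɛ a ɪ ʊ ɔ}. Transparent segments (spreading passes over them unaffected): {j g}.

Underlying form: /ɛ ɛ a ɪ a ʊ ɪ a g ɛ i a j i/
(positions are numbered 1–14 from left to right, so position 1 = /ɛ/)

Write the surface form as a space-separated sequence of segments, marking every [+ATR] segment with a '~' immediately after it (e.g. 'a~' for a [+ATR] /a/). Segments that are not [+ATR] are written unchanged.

From /i/ at 11 leftward: 10 /ɛ/ → [+ATR]; 9 /g/ transparent; 8 /a/ → [+ATR]; 7 /ɪ/ → [+ATR]; 6 /ʊ/ → [+ATR]; 5 /a/ → [+ATR]; 4 /ɪ/ → [+ATR]; 3 /a/ → [+ATR]; 2 /ɛ/ → [+ATR]; 1 /ɛ/ → [+ATR]; word edge.
From /i/ at 14 leftward: 13 /j/ transparent; 12 /a/ → [+ATR]; 11 /i/ is itself a trigger — this domain ends here.
[+ATR] positions on the surface: 1 2 3 4 5 6 7 8 10 11 12 14.

ɛ~ ɛ~ a~ ɪ~ a~ ʊ~ ɪ~ a~ g ɛ~ i~ a~ j i~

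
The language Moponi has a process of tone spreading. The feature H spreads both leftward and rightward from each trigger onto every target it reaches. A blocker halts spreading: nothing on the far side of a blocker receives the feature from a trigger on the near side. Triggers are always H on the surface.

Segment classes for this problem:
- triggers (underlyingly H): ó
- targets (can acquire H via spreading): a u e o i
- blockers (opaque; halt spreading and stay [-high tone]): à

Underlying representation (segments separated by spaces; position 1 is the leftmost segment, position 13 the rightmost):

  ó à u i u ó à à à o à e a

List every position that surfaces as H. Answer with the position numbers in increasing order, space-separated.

From /ó/ at 1 rightward: 2 /à/ blocks.
From /ó/ at 1 leftward: word edge.
From /ó/ at 6 rightward: 7 /à/ blocks.
From /ó/ at 6 leftward: 5 /u/ → H; 4 /i/ → H; 3 /u/ → H; 2 /à/ blocks.
Targets with no active source: positions 10 12 13 stay [-high tone].

1 3 4 5 6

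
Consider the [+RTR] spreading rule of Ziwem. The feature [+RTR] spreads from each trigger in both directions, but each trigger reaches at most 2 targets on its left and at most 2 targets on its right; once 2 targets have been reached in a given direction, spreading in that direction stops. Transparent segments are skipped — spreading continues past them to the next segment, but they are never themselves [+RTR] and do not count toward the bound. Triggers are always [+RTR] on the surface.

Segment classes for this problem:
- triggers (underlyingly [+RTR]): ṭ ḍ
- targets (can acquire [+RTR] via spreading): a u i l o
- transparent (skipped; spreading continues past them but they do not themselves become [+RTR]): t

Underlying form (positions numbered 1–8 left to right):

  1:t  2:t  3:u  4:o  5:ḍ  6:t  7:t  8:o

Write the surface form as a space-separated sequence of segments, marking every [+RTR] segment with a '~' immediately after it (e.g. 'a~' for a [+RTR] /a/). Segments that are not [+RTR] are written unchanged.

t t u~ o~ ḍ~ t t o~

From /ḍ/ at 5 rightward: 6 /t/ transparent; 7 /t/ transparent; 8 /o/ → [+RTR]; word edge.
From /ḍ/ at 5 leftward: 4 /o/ → [+RTR]; 3 /u/ → [+RTR]; bound reached.
[+RTR] positions on the surface: 3 4 5 8.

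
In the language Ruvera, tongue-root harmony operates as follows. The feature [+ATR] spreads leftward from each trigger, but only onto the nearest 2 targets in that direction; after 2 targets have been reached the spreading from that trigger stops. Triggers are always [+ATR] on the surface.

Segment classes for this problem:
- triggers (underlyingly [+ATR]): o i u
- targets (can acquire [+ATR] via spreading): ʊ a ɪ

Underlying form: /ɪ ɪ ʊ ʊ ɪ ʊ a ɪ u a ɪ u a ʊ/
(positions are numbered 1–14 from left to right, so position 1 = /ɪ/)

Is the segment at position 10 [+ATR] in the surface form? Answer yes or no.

From /u/ at 9 leftward: 8 /ɪ/ → [+ATR]; 7 /a/ → [+ATR]; bound reached.
From /u/ at 12 leftward: 11 /ɪ/ → [+ATR]; 10 /a/ → [+ATR]; bound reached.
Targets with no active source: positions 1 2 3 4 5 6 13 14 stay [-ATR].
[+ATR] positions on the surface: 7 8 9 10 11 12.

yes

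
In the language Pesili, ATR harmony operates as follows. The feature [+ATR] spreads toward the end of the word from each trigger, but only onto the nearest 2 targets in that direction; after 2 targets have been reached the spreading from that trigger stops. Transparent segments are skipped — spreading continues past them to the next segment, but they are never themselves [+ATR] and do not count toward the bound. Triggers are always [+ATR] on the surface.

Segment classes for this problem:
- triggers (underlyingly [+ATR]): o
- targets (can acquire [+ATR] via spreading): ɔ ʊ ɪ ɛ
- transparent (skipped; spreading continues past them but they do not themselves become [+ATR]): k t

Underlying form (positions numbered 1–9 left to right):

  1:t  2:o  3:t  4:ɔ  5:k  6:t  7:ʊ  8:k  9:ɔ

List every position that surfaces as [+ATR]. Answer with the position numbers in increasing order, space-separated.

From /o/ at 2 rightward: 3 /t/ transparent; 4 /ɔ/ → [+ATR]; 5 /k/ transparent; 6 /t/ transparent; 7 /ʊ/ → [+ATR]; bound reached.
Target with no active source: position 9 stays [-ATR].

2 4 7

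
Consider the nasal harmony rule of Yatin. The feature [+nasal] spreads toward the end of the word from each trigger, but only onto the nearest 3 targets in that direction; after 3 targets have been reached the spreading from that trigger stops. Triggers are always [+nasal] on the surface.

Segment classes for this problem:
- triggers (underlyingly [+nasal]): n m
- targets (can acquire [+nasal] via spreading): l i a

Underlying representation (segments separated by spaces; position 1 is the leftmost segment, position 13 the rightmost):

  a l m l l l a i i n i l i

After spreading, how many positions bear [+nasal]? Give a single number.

8

From /m/ at 3 rightward: 4 /l/ → [+nasal]; 5 /l/ → [+nasal]; 6 /l/ → [+nasal]; bound reached.
From /n/ at 10 rightward: 11 /i/ → [+nasal]; 12 /l/ → [+nasal]; 13 /i/ → [+nasal]; bound reached.
Targets with no active source: positions 1 2 7 8 9 stay [-nasal].
[+nasal] positions on the surface: 3 4 5 6 10 11 12 13.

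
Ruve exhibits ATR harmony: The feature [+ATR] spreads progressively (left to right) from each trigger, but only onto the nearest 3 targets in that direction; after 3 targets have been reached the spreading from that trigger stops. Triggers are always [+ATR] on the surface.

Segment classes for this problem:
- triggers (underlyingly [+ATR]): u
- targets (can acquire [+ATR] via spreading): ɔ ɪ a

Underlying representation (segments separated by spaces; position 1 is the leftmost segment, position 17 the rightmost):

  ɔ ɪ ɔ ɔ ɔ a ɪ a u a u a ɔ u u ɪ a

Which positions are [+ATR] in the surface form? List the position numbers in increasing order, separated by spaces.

9 10 11 12 13 14 15 16 17

From /u/ at 9 rightward: 10 /a/ → [+ATR]; 11 /u/ is itself a trigger — this domain ends here.
From /u/ at 11 rightward: 12 /a/ → [+ATR]; 13 /ɔ/ → [+ATR]; 14 /u/ is itself a trigger — this domain ends here.
From /u/ at 14 rightward: 15 /u/ is itself a trigger — this domain ends here.
From /u/ at 15 rightward: 16 /ɪ/ → [+ATR]; 17 /a/ → [+ATR]; word edge.
Targets with no active source: positions 1 2 3 4 5 6 7 8 stay [-ATR].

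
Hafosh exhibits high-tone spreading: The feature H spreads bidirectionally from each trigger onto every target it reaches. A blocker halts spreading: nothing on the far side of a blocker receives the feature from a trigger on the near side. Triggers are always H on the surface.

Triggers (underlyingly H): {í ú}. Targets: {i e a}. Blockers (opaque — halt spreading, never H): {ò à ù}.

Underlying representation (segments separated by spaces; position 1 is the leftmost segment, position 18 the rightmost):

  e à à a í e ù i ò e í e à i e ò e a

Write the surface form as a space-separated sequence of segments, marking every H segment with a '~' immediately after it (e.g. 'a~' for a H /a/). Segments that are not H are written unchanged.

From /í/ at 5 rightward: 6 /e/ → H; 7 /ù/ blocks.
From /í/ at 5 leftward: 4 /a/ → H; 3 /à/ blocks.
From /í/ at 11 rightward: 12 /e/ → H; 13 /à/ blocks.
From /í/ at 11 leftward: 10 /e/ → H; 9 /ò/ blocks.
Targets with no active source: positions 1 8 14 15 17 18 stay [-high tone].
H positions on the surface: 4 5 6 10 11 12.

e à à a~ í~ e~ ù i ò e~ í~ e~ à i e ò e a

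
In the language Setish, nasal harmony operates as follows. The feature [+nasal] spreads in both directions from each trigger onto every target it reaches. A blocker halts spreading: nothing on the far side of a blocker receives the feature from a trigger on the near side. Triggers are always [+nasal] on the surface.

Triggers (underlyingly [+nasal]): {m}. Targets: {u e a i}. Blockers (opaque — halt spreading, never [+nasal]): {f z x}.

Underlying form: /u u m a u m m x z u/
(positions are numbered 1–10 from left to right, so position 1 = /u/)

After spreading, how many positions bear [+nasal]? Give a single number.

From /m/ at 3 rightward: 4 /a/ → [+nasal]; 5 /u/ → [+nasal]; 6 /m/ is itself a trigger — this domain ends here.
From /m/ at 3 leftward: 2 /u/ → [+nasal]; 1 /u/ → [+nasal]; word edge.
From /m/ at 6 rightward: 7 /m/ is itself a trigger — this domain ends here.
From /m/ at 6 leftward: 5 /u/ → [+nasal]; 4 /a/ → [+nasal]; 3 /m/ is itself a trigger — this domain ends here.
From /m/ at 7 rightward: 8 /x/ blocks.
From /m/ at 7 leftward: 6 /m/ is itself a trigger — this domain ends here.
Target with no active source: position 10 stays [-nasal].
[+nasal] positions on the surface: 1 2 3 4 5 6 7.

7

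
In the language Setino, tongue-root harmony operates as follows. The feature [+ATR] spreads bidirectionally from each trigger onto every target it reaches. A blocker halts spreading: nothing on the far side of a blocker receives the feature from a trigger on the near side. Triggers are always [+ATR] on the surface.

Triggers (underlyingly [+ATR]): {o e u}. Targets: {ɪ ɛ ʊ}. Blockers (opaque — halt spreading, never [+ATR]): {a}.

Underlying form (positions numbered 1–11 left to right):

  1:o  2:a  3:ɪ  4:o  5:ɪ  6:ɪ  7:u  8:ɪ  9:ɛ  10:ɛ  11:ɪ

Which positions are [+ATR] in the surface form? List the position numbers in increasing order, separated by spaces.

From /o/ at 1 rightward: 2 /a/ blocks.
From /o/ at 1 leftward: word edge.
From /o/ at 4 rightward: 5 /ɪ/ → [+ATR]; 6 /ɪ/ → [+ATR]; 7 /u/ is itself a trigger — this domain ends here.
From /o/ at 4 leftward: 3 /ɪ/ → [+ATR]; 2 /a/ blocks.
From /u/ at 7 rightward: 8 /ɪ/ → [+ATR]; 9 /ɛ/ → [+ATR]; 10 /ɛ/ → [+ATR]; 11 /ɪ/ → [+ATR]; word edge.
From /u/ at 7 leftward: 6 /ɪ/ → [+ATR]; 5 /ɪ/ → [+ATR]; 4 /o/ is itself a trigger — this domain ends here.

1 3 4 5 6 7 8 9 10 11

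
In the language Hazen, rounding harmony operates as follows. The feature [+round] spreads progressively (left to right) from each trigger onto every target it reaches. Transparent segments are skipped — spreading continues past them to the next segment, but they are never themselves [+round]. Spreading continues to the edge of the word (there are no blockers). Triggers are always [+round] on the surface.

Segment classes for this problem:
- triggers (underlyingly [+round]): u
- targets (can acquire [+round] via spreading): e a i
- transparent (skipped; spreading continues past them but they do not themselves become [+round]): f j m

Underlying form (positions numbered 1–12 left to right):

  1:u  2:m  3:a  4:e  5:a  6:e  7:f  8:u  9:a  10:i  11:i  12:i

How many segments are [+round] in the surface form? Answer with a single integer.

10

From /u/ at 1 rightward: 2 /m/ transparent; 3 /a/ → [+round]; 4 /e/ → [+round]; 5 /a/ → [+round]; 6 /e/ → [+round]; 7 /f/ transparent; 8 /u/ is itself a trigger — this domain ends here.
From /u/ at 8 rightward: 9 /a/ → [+round]; 10 /i/ → [+round]; 11 /i/ → [+round]; 12 /i/ → [+round]; word edge.
[+round] positions on the surface: 1 3 4 5 6 8 9 10 11 12.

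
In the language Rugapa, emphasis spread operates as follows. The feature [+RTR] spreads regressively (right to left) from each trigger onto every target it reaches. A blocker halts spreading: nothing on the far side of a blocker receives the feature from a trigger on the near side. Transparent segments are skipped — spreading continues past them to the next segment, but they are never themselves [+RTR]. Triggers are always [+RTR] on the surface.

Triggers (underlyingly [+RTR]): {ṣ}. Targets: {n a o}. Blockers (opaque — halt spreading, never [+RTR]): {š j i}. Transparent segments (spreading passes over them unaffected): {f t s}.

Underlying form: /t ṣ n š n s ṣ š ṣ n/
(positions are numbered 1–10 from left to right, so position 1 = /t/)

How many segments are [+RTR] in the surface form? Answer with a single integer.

4

From /ṣ/ at 2 leftward: 1 /t/ transparent; word edge.
From /ṣ/ at 7 leftward: 6 /s/ transparent; 5 /n/ → [+RTR]; 4 /š/ blocks.
From /ṣ/ at 9 leftward: 8 /š/ blocks.
Targets with no active source: positions 3 10 stay [-emphatic].
[+RTR] positions on the surface: 2 5 7 9.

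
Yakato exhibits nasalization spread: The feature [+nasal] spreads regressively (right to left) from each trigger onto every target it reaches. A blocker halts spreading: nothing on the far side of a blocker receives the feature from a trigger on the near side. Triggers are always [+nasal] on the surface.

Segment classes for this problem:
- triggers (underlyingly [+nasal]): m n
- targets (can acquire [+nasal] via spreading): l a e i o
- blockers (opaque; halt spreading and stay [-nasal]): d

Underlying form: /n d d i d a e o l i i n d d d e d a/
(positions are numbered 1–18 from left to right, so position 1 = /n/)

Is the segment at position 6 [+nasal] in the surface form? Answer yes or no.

From /n/ at 1 leftward: word edge.
From /n/ at 12 leftward: 11 /i/ → [+nasal]; 10 /i/ → [+nasal]; 9 /l/ → [+nasal]; 8 /o/ → [+nasal]; 7 /e/ → [+nasal]; 6 /a/ → [+nasal]; 5 /d/ blocks.
Targets with no active source: positions 4 16 18 stay [-nasal].
[+nasal] positions on the surface: 1 6 7 8 9 10 11 12.

yes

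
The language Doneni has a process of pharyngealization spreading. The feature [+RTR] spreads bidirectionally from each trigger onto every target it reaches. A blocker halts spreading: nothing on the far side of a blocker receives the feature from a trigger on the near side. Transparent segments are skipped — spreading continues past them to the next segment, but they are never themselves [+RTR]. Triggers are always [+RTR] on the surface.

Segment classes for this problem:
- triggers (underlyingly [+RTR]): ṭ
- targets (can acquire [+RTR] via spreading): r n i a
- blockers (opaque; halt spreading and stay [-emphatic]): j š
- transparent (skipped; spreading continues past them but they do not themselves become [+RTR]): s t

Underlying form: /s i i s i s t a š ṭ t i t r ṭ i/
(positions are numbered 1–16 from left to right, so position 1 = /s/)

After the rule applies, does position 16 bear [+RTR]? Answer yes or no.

yes

From /ṭ/ at 10 rightward: 11 /t/ transparent; 12 /i/ → [+RTR]; 13 /t/ transparent; 14 /r/ → [+RTR]; 15 /ṭ/ is itself a trigger — this domain ends here.
From /ṭ/ at 10 leftward: 9 /š/ blocks.
From /ṭ/ at 15 rightward: 16 /i/ → [+RTR]; word edge.
From /ṭ/ at 15 leftward: 14 /r/ → [+RTR]; 13 /t/ transparent; 12 /i/ → [+RTR]; 11 /t/ transparent; 10 /ṭ/ is itself a trigger — this domain ends here.
Targets with no active source: positions 2 3 5 8 stay [-emphatic].
[+RTR] positions on the surface: 10 12 14 15 16.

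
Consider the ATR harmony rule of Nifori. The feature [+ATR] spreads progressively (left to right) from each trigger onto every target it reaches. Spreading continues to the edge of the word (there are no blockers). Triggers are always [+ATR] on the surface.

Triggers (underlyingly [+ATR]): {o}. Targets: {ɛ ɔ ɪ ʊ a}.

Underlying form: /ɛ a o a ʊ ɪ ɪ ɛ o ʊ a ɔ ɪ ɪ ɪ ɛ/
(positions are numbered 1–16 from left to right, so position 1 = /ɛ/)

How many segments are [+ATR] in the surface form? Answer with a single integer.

From /o/ at 3 rightward: 4 /a/ → [+ATR]; 5 /ʊ/ → [+ATR]; 6 /ɪ/ → [+ATR]; 7 /ɪ/ → [+ATR]; 8 /ɛ/ → [+ATR]; 9 /o/ is itself a trigger — this domain ends here.
From /o/ at 9 rightward: 10 /ʊ/ → [+ATR]; 11 /a/ → [+ATR]; 12 /ɔ/ → [+ATR]; 13 /ɪ/ → [+ATR]; 14 /ɪ/ → [+ATR]; 15 /ɪ/ → [+ATR]; 16 /ɛ/ → [+ATR]; word edge.
Targets with no active source: positions 1 2 stay [-ATR].
[+ATR] positions on the surface: 3 4 5 6 7 8 9 10 11 12 13 14 15 16.

14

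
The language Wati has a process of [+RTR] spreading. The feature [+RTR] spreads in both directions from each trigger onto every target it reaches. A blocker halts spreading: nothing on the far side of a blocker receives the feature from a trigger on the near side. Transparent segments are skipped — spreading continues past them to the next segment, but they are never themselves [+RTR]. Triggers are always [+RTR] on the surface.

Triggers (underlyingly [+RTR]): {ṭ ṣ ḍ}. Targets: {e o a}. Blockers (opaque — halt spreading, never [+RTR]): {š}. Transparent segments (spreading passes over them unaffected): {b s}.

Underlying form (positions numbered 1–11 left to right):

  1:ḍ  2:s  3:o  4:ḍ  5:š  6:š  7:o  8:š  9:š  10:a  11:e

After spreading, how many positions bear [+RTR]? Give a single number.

From /ḍ/ at 1 rightward: 2 /s/ transparent; 3 /o/ → [+RTR]; 4 /ḍ/ is itself a trigger — this domain ends here.
From /ḍ/ at 1 leftward: word edge.
From /ḍ/ at 4 rightward: 5 /š/ blocks.
From /ḍ/ at 4 leftward: 3 /o/ → [+RTR]; 2 /s/ transparent; 1 /ḍ/ is itself a trigger — this domain ends here.
Targets with no active source: positions 7 10 11 stay [-emphatic].
[+RTR] positions on the surface: 1 3 4.

3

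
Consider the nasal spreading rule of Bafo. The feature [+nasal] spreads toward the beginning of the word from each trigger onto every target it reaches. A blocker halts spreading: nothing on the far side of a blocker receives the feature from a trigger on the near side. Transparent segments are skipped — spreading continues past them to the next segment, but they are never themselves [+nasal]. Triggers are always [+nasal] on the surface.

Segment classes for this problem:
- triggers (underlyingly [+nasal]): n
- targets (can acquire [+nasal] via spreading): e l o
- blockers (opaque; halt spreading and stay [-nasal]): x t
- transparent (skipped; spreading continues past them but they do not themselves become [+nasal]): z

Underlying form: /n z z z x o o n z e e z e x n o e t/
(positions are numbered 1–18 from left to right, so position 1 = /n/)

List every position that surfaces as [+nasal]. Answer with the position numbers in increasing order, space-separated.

1 6 7 8 15

From /n/ at 1 leftward: word edge.
From /n/ at 8 leftward: 7 /o/ → [+nasal]; 6 /o/ → [+nasal]; 5 /x/ blocks.
From /n/ at 15 leftward: 14 /x/ blocks.
Targets with no active source: positions 10 11 13 16 17 stay [-nasal].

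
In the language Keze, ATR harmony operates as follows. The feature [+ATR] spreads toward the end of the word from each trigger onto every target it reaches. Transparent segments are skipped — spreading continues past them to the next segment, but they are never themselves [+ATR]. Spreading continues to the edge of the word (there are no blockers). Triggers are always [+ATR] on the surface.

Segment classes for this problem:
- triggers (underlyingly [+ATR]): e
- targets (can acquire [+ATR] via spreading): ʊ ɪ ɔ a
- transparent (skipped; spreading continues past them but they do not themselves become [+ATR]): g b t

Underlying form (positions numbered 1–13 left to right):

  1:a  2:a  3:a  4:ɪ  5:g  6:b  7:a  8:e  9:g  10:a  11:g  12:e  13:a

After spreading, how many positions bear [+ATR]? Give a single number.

From /e/ at 8 rightward: 9 /g/ transparent; 10 /a/ → [+ATR]; 11 /g/ transparent; 12 /e/ is itself a trigger — this domain ends here.
From /e/ at 12 rightward: 13 /a/ → [+ATR]; word edge.
Targets with no active source: positions 1 2 3 4 7 stay [-ATR].
[+ATR] positions on the surface: 8 10 12 13.

4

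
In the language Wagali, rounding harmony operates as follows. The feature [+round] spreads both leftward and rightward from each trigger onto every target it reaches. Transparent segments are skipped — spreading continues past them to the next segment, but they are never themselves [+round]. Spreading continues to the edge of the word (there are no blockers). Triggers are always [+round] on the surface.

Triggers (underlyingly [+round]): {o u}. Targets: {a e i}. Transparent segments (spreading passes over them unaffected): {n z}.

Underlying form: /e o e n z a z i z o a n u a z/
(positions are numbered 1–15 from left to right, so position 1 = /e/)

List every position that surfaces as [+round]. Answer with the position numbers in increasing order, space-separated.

1 2 3 6 8 10 11 13 14

From /o/ at 2 rightward: 3 /e/ → [+round]; 4 /n/ transparent; 5 /z/ transparent; 6 /a/ → [+round]; 7 /z/ transparent; 8 /i/ → [+round]; 9 /z/ transparent; 10 /o/ is itself a trigger — this domain ends here.
From /o/ at 2 leftward: 1 /e/ → [+round]; word edge.
From /o/ at 10 rightward: 11 /a/ → [+round]; 12 /n/ transparent; 13 /u/ is itself a trigger — this domain ends here.
From /o/ at 10 leftward: 9 /z/ transparent; 8 /i/ → [+round]; 7 /z/ transparent; 6 /a/ → [+round]; 5 /z/ transparent; 4 /n/ transparent; 3 /e/ → [+round]; 2 /o/ is itself a trigger — this domain ends here.
From /u/ at 13 rightward: 14 /a/ → [+round]; 15 /z/ transparent; word edge.
From /u/ at 13 leftward: 12 /n/ transparent; 11 /a/ → [+round]; 10 /o/ is itself a trigger — this domain ends here.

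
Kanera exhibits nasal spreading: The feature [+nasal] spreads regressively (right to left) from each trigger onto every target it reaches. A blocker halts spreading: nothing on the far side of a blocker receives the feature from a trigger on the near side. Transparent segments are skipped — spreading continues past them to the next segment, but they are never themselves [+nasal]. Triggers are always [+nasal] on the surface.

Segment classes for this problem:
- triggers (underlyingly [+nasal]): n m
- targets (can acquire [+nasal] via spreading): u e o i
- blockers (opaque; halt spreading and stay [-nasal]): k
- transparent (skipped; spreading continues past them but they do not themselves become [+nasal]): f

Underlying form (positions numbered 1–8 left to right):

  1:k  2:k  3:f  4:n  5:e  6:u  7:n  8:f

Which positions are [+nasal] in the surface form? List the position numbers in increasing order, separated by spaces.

4 5 6 7

From /n/ at 4 leftward: 3 /f/ transparent; 2 /k/ blocks.
From /n/ at 7 leftward: 6 /u/ → [+nasal]; 5 /e/ → [+nasal]; 4 /n/ is itself a trigger — this domain ends here.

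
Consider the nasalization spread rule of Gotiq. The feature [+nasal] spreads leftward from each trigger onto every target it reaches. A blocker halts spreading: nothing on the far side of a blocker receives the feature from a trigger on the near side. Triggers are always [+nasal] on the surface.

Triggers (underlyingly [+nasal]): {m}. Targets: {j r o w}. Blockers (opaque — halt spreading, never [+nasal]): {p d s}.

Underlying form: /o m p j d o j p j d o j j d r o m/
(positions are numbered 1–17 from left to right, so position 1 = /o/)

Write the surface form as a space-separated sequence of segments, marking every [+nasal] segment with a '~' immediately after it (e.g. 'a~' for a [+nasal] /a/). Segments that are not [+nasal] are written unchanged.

From /m/ at 2 leftward: 1 /o/ → [+nasal]; word edge.
From /m/ at 17 leftward: 16 /o/ → [+nasal]; 15 /r/ → [+nasal]; 14 /d/ blocks.
Targets with no active source: positions 4 6 7 9 11 12 13 stay [-nasal].
[+nasal] positions on the surface: 1 2 15 16 17.

o~ m~ p j d o j p j d o j j d r~ o~ m~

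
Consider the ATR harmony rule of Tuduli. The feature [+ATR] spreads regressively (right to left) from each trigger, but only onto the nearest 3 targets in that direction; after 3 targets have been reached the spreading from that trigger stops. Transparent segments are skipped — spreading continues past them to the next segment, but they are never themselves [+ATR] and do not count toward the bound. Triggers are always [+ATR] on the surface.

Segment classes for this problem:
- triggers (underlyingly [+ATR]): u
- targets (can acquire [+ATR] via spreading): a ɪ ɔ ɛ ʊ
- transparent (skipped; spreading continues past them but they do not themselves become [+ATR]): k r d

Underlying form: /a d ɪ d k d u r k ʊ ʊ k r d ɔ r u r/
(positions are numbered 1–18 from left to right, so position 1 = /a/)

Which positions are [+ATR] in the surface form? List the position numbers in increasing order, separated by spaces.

1 3 7 10 11 15 17

From /u/ at 7 leftward: 6 /d/ transparent; 5 /k/ transparent; 4 /d/ transparent; 3 /ɪ/ → [+ATR]; 2 /d/ transparent; 1 /a/ → [+ATR]; word edge.
From /u/ at 17 leftward: 16 /r/ transparent; 15 /ɔ/ → [+ATR]; 14 /d/ transparent; 13 /r/ transparent; 12 /k/ transparent; 11 /ʊ/ → [+ATR]; 10 /ʊ/ → [+ATR]; bound reached.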